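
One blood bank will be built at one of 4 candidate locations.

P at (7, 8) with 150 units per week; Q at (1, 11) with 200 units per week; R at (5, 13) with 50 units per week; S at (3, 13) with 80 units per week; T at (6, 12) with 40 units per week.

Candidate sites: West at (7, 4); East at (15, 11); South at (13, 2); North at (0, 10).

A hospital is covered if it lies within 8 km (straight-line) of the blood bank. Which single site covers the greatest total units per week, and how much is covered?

Coverage radius r = 8 km; a point is covered iff (Δx)²+(Δy)² ≤ 8² = 64.
  West (7, 4): covers {P} → 150
  East (15, 11): covers {none} → 0
  South (13, 2): covers {none} → 0
  North (0, 10): covers {P, Q, R, S, T} → 520
Maximum coverage at North: 520 units per week.

North, covering 520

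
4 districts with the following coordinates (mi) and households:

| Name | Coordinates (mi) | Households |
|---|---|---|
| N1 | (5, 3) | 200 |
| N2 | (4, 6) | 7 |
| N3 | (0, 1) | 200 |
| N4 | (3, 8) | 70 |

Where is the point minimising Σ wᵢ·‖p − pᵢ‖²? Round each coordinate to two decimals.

The minimiser of Σwᵢ‖p−pᵢ‖² is the weighted centroid p* = (Σwᵢpᵢ)/(Σwᵢ).
Σwᵢ = 477.
Σwᵢxᵢ = 200·5 + 7·4 + 200·0 + 70·3 = 1238.
Σwᵢyᵢ = 200·3 + 7·6 + 200·1 + 70·8 = 1402.
x* = 1238/477 = 2.60, y* = 1402/477 = 2.94.

(2.60, 2.94)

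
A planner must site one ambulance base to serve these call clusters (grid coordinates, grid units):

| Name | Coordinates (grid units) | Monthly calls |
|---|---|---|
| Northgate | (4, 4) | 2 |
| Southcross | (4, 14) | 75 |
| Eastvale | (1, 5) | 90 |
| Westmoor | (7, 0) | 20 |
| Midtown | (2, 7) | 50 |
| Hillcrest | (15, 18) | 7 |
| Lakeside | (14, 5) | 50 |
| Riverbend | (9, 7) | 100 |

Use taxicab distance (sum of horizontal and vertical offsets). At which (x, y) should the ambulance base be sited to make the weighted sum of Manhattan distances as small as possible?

Manhattan distance separates: Σwᵢ(|x−xᵢ|+|y−yᵢ|) = Σwᵢ|x−xᵢ| + Σwᵢ|y−yᵢ|, so x and y are optimised independently as 1-D weighted medians.
Total weight W = 394; half = 197.
x-coordinate, sorted with cumulative weight:
  x=1 (Eastvale, w=90) cum 90
  x=2 (Midtown, w=50) cum 140
  x=4 (Northgate, w=2) cum 142
  x=4 (Southcross, w=75) cum 217  ← median
  x=7 (Westmoor, w=20) cum 237
  x=9 (Riverbend, w=100) cum 337
  x=14 (Lakeside, w=50) cum 387
  x=15 (Hillcrest, w=7) cum 394
⇒ x* = 4
y-coordinate, sorted with cumulative weight:
  y=0 (Westmoor, w=20) cum 20
  y=4 (Northgate, w=2) cum 22
  y=5 (Eastvale, w=90) cum 112
  y=5 (Lakeside, w=50) cum 162
  y=7 (Midtown, w=50) cum 212  ← median
  y=7 (Riverbend, w=100) cum 312
  y=14 (Southcross, w=75) cum 387
  y=18 (Hillcrest, w=7) cum 394
⇒ y* = 7

(4, 7)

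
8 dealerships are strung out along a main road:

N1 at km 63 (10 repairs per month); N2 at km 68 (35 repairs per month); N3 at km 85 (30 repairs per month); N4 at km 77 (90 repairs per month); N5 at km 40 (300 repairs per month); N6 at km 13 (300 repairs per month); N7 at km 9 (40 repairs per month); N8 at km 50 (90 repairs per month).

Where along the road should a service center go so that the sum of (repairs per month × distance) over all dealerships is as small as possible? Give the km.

x = 40

For a sum of weighted absolute distances on a line, the optimum is the weighted median (not the mean). Total weight W = 895; half-weight = 447.5.
Sort by position and accumulate weight:
  km 9 (N7, w=40) → cum 40
  km 13 (N6, w=300) → cum 340
  km 40 (N5, w=300) → cum 640  ≥ 447.5 → median here
  km 50 (N8, w=90) → cum 730
  km 63 (N1, w=10) → cum 740
  km 68 (N2, w=35) → cum 775
  km 77 (N4, w=90) → cum 865
  km 85 (N3, w=30) → cum 895
Optimal location: km 40.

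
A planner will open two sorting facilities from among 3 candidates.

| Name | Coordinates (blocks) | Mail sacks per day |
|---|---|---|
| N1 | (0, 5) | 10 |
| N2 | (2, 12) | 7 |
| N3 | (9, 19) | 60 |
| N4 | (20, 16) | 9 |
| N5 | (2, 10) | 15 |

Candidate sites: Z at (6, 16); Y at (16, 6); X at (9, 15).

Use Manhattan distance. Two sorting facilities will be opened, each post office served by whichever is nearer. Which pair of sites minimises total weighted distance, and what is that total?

Evaluate every pair (each demand assigned to the nearer of the two):
  {Z, X}: total = 724
  {Y, X}: total = 768
  {Z, Y}: total = 862
Best pair: {Z, X} with total 724.

{Z, X}, total 724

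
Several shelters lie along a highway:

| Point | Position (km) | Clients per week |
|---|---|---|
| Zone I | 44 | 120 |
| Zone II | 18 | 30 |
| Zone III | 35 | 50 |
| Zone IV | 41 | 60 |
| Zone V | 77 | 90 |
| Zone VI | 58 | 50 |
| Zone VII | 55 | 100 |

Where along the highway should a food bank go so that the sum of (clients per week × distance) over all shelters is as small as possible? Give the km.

x = 44

For a sum of weighted absolute distances on a line, the optimum is the weighted median (not the mean). Total weight W = 500; half-weight = 250.
Sort by position and accumulate weight:
  km 18 (Zone II, w=30) → cum 30
  km 35 (Zone III, w=50) → cum 80
  km 41 (Zone IV, w=60) → cum 140
  km 44 (Zone I, w=120) → cum 260  ≥ 250 → median here
  km 55 (Zone VII, w=100) → cum 360
  km 58 (Zone VI, w=50) → cum 410
  km 77 (Zone V, w=90) → cum 500
Optimal location: km 44.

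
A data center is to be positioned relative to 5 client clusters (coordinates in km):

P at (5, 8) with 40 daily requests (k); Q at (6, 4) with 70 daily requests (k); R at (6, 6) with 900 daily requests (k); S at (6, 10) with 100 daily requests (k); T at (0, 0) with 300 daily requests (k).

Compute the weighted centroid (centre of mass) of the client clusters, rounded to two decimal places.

The minimiser of Σwᵢ‖p−pᵢ‖² is the weighted centroid p* = (Σwᵢpᵢ)/(Σwᵢ).
Σwᵢ = 1410.
Σwᵢxᵢ = 40·5 + 70·6 + 900·6 + 100·6 + 300·0 = 6620.
Σwᵢyᵢ = 40·8 + 70·4 + 900·6 + 100·10 + 300·0 = 7000.
x* = 6620/1410 = 4.70, y* = 7000/1410 = 4.96.

(4.70, 4.96)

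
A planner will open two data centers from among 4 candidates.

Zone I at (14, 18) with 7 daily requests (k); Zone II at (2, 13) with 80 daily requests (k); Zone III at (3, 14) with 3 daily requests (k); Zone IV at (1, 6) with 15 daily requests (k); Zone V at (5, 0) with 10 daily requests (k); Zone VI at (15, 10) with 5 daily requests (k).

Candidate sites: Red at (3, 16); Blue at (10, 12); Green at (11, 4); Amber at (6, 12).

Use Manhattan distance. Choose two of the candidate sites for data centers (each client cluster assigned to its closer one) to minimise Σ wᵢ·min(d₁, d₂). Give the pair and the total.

{Red, Green}, total 747

Evaluate every pair (each demand assigned to the nearer of the two):
  {Red, Green}: total = 747
  {Red, Amber}: total = 767
  {Red, Blue}: total = 781
  {Blue, Amber}: total = 815
  {Green, Amber}: total = 828
  {Blue, Green}: total = 1132
Best pair: {Red, Green} with total 747.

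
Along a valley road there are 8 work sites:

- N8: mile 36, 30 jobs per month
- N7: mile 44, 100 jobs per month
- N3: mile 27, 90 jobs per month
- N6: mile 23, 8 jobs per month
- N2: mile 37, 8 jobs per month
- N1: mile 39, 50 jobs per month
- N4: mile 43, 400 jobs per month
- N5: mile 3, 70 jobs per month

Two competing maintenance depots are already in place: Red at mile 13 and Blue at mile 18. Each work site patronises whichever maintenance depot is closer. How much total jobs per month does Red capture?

70

The indifferent point is the midpoint (13+18)/2 = 15.5; work sites left of it (closer to Red at 13) go to Red, those right go to Blue.
  N5 at 3 (w=70) → Red
  N6 at 23 (w=8) → Blue
  N3 at 27 (w=90) → Blue
  N8 at 36 (w=30) → Blue
  N2 at 37 (w=8) → Blue
  N1 at 39 (w=50) → Blue
  N4 at 43 (w=400) → Blue
  N7 at 44 (w=100) → Blue
Red captures 70; Blue captures 686.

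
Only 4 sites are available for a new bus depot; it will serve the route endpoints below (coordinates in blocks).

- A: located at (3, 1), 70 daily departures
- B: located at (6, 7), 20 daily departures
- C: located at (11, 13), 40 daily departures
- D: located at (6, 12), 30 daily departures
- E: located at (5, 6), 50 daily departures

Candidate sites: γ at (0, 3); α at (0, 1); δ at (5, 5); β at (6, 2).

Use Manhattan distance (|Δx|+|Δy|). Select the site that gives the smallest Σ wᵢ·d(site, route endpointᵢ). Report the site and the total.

δ, total 1330 blocks

Total weighted distance at each candidate:
  γ (0, 3): total = 2240
  α (0, 1): total = 2380
  δ (5, 5): total = 1330
  β (6, 2): total = 1570
Minimum is at δ with total 1330 blocks.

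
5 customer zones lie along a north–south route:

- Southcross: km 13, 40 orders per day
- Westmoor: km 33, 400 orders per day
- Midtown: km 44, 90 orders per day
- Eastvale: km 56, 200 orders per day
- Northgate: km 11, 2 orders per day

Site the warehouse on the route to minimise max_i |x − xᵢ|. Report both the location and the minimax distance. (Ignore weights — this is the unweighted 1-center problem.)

location 33.5, max distance 22.5

The 1-center on a line is the midpoint of the two extreme points: leftmost at 11, rightmost at 56.
Optimal location = (11 + 56)/2 = 33.5; maximum distance = (56 − 11)/2 = 22.5.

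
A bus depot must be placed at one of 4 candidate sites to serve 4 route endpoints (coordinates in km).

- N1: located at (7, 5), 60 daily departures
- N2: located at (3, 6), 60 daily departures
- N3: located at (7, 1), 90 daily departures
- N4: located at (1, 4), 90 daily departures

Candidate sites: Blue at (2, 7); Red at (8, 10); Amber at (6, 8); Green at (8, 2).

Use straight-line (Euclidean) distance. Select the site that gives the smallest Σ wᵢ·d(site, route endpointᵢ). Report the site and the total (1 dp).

Total weighted distance at each candidate:
  Blue (2, 7): total = 1395.5
  Red (8, 10): total = 2334.9
  Amber (6, 8): total = 1618.7
  Green (8, 2): total = 1356.4
Minimum is at Green with total 1356.4 km.

Green, total 1356.4 km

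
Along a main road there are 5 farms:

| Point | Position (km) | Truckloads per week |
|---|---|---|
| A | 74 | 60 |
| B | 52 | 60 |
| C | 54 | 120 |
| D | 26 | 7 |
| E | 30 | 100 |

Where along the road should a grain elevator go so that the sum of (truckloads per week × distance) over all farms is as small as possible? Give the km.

x = 54

For a sum of weighted absolute distances on a line, the optimum is the weighted median (not the mean). Total weight W = 347; half-weight = 173.5.
Sort by position and accumulate weight:
  km 26 (D, w=7) → cum 7
  km 30 (E, w=100) → cum 107
  km 52 (B, w=60) → cum 167
  km 54 (C, w=120) → cum 287  ≥ 173.5 → median here
  km 74 (A, w=60) → cum 347
Optimal location: km 54.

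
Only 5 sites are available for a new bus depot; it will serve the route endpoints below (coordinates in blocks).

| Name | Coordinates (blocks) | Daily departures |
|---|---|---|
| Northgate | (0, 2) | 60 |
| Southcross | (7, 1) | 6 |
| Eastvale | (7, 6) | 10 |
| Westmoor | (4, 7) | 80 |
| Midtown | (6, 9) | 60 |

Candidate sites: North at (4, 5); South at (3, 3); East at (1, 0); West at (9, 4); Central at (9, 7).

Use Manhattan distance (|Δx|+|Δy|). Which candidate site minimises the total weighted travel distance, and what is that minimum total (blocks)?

Total weighted distance at each candidate:
  North (4, 5): total = 1022
  South (3, 3): total = 1286
  East (1, 0): total = 1982
  West (9, 4): total = 1850
  Central (9, 7): total = 1618
Minimum is at North with total 1022 blocks.

North, total 1022 blocks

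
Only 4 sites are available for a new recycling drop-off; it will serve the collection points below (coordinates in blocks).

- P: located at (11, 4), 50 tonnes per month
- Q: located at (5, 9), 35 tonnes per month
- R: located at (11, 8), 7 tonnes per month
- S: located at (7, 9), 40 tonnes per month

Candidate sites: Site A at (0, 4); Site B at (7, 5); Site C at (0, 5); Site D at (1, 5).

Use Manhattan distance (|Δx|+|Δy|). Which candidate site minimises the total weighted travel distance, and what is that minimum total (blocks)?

Total weighted distance at each candidate:
  Site A (0, 4): total = 1485
  Site B (7, 5): total = 669
  Site C (0, 5): total = 1453
  Site D (1, 5): total = 1321
Minimum is at Site B with total 669 blocks.

Site B, total 669 blocks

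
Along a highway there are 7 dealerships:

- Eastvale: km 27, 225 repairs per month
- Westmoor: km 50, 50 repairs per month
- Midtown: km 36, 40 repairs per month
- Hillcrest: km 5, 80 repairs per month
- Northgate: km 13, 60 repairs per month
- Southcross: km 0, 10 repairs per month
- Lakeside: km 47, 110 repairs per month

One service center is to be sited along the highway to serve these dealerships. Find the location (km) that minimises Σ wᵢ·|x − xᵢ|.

x = 27

For a sum of weighted absolute distances on a line, the optimum is the weighted median (not the mean). Total weight W = 575; half-weight = 287.5.
Sort by position and accumulate weight:
  km 0 (Southcross, w=10) → cum 10
  km 5 (Hillcrest, w=80) → cum 90
  km 13 (Northgate, w=60) → cum 150
  km 27 (Eastvale, w=225) → cum 375  ≥ 287.5 → median here
  km 36 (Midtown, w=40) → cum 415
  km 47 (Lakeside, w=110) → cum 525
  km 50 (Westmoor, w=50) → cum 575
Optimal location: km 27.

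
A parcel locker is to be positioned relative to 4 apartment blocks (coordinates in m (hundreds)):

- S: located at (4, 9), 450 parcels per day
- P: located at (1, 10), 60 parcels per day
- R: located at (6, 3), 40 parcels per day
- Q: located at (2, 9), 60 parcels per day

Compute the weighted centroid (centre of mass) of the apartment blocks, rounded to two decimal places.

The minimiser of Σwᵢ‖p−pᵢ‖² is the weighted centroid p* = (Σwᵢpᵢ)/(Σwᵢ).
Σwᵢ = 610.
Σwᵢxᵢ = 450·4 + 60·1 + 40·6 + 60·2 = 2220.
Σwᵢyᵢ = 450·9 + 60·10 + 40·3 + 60·9 = 5310.
x* = 2220/610 = 3.64, y* = 5310/610 = 8.70.

(3.64, 8.70)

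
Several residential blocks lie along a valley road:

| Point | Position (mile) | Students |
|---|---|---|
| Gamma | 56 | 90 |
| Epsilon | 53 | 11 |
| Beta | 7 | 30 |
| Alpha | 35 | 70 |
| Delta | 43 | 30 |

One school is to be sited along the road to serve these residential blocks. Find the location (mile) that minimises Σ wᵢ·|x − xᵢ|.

For a sum of weighted absolute distances on a line, the optimum is the weighted median (not the mean). Total weight W = 231; half-weight = 115.5.
Sort by position and accumulate weight:
  mile 7 (Beta, w=30) → cum 30
  mile 35 (Alpha, w=70) → cum 100
  mile 43 (Delta, w=30) → cum 130  ≥ 115.5 → median here
  mile 53 (Epsilon, w=11) → cum 141
  mile 56 (Gamma, w=90) → cum 231
Optimal location: mile 43.

x = 43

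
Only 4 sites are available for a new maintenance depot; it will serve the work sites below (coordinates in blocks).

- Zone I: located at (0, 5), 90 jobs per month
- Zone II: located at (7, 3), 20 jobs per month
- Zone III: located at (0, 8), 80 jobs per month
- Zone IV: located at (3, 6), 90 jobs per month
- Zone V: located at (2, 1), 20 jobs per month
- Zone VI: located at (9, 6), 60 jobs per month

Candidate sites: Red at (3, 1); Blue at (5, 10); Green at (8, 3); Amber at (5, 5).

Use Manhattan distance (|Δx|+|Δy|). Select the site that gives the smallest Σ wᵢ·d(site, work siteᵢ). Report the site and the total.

Amber, total 1880 blocks

Total weighted distance at each candidate:
  Red (3, 1): total = 2680
  Blue (5, 10): total = 2900
  Green (8, 3): total = 3080
  Amber (5, 5): total = 1880
Minimum is at Amber with total 1880 blocks.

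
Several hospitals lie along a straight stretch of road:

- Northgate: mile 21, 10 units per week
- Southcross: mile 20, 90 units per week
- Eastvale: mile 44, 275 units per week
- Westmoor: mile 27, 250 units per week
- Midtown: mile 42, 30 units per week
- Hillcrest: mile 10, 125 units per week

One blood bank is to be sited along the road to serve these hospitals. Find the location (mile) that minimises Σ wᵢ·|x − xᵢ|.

For a sum of weighted absolute distances on a line, the optimum is the weighted median (not the mean). Total weight W = 780; half-weight = 390.
Sort by position and accumulate weight:
  mile 10 (Hillcrest, w=125) → cum 125
  mile 20 (Southcross, w=90) → cum 215
  mile 21 (Northgate, w=10) → cum 225
  mile 27 (Westmoor, w=250) → cum 475  ≥ 390 → median here
  mile 42 (Midtown, w=30) → cum 505
  mile 44 (Eastvale, w=275) → cum 780
Optimal location: mile 27.

x = 27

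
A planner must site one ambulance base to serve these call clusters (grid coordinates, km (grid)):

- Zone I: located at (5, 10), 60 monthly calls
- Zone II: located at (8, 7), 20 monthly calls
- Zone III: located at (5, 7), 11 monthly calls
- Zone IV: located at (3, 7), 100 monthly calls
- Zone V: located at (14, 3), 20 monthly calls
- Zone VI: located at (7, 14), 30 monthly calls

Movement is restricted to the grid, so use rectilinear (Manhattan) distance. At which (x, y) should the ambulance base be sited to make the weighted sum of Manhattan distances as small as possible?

Manhattan distance separates: Σwᵢ(|x−xᵢ|+|y−yᵢ|) = Σwᵢ|x−xᵢ| + Σwᵢ|y−yᵢ|, so x and y are optimised independently as 1-D weighted medians.
Total weight W = 241; half = 120.5.
x-coordinate, sorted with cumulative weight:
  x=3 (Zone IV, w=100) cum 100
  x=5 (Zone I, w=60) cum 160  ← median
  x=5 (Zone III, w=11) cum 171
  x=7 (Zone VI, w=30) cum 201
  x=8 (Zone II, w=20) cum 221
  x=14 (Zone V, w=20) cum 241
⇒ x* = 5
y-coordinate, sorted with cumulative weight:
  y=3 (Zone V, w=20) cum 20
  y=7 (Zone II, w=20) cum 40
  y=7 (Zone III, w=11) cum 51
  y=7 (Zone IV, w=100) cum 151  ← median
  y=10 (Zone I, w=60) cum 211
  y=14 (Zone VI, w=30) cum 241
⇒ y* = 7

(5, 7)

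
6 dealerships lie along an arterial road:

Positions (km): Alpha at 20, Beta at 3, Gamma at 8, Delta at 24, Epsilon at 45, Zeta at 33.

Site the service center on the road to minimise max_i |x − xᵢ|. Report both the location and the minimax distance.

The 1-center on a line is the midpoint of the two extreme points: leftmost at 3, rightmost at 45.
Optimal location = (3 + 45)/2 = 24; maximum distance = (45 − 3)/2 = 21.

location 24, max distance 21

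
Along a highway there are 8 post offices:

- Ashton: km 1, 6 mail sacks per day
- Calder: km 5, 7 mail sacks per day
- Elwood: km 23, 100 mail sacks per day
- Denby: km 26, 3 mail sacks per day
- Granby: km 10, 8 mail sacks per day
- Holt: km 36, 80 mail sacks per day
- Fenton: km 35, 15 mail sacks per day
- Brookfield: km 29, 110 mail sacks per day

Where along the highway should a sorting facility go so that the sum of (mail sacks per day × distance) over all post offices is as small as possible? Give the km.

x = 29

For a sum of weighted absolute distances on a line, the optimum is the weighted median (not the mean). Total weight W = 329; half-weight = 164.5.
Sort by position and accumulate weight:
  km 1 (Ashton, w=6) → cum 6
  km 5 (Calder, w=7) → cum 13
  km 10 (Granby, w=8) → cum 21
  km 23 (Elwood, w=100) → cum 121
  km 26 (Denby, w=3) → cum 124
  km 29 (Brookfield, w=110) → cum 234  ≥ 164.5 → median here
  km 35 (Fenton, w=15) → cum 249
  km 36 (Holt, w=80) → cum 329
Optimal location: km 29.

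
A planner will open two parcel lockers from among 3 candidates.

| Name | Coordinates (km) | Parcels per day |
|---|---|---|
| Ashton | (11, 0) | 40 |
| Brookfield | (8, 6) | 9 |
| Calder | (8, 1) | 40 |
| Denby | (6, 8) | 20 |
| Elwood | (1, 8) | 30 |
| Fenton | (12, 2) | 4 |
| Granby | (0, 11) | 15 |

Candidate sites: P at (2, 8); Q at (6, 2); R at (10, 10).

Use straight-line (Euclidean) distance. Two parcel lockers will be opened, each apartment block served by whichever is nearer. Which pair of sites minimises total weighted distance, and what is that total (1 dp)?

Evaluate every pair (each demand assigned to the nearer of the two):
  {P, Q}: total = 533.2
  {Q, R}: total = 843.6
  {P, R}: total = 1008.1
Best pair: {P, Q} with total 533.2.

{P, Q}, total 533.2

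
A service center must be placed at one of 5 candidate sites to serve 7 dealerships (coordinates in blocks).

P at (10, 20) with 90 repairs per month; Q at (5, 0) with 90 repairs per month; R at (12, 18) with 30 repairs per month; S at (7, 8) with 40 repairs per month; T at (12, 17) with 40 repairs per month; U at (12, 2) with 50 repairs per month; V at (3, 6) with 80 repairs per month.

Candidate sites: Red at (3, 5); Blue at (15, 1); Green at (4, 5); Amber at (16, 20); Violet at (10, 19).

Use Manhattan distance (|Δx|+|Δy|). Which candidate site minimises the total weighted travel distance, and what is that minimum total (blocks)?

Total weighted distance at each candidate:
  Red (3, 5): total = 5070
  Blue (15, 1): total = 6670
  Green (4, 5): total = 4810
  Amber (16, 20): total = 7890
  Violet (10, 19): total = 5610
Minimum is at Green with total 4810 blocks.

Green, total 4810 blocks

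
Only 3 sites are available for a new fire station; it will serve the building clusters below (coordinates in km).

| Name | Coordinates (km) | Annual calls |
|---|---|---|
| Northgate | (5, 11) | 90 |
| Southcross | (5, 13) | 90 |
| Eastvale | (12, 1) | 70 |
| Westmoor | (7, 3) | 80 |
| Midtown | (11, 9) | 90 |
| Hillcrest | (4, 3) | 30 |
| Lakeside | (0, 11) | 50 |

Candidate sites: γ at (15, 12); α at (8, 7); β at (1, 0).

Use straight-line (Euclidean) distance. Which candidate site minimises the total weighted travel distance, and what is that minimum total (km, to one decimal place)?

Total weighted distance at each candidate:
  γ (15, 12): total = 5198.5
  α (8, 7): total = 2829.8
  β (1, 0): total = 5477.8
Minimum is at α with total 2829.8 km.

α, total 2829.8 km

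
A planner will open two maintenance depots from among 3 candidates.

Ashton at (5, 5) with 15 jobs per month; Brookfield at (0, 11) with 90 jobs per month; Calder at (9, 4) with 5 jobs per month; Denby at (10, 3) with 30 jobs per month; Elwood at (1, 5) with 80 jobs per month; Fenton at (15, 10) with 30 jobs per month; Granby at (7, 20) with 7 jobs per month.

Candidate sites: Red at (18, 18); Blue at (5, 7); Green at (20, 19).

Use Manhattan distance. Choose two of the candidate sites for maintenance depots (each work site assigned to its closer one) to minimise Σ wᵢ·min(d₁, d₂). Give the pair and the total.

{Red, Blue}, total 2046

Evaluate every pair (each demand assigned to the nearer of the two):
  {Red, Blue}: total = 2046
  {Blue, Green}: total = 2113
  {Red, Green}: total = 6266
Best pair: {Red, Blue} with total 2046.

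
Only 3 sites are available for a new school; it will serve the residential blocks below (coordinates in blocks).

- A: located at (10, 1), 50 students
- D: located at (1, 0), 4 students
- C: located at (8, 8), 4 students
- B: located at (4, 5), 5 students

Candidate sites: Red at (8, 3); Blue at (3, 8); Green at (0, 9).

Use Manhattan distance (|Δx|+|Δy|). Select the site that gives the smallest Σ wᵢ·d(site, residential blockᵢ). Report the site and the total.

Total weighted distance at each candidate:
  Red (8, 3): total = 290
  Blue (3, 8): total = 780
  Green (0, 9): total = 1016
Minimum is at Red with total 290 blocks.

Red, total 290 blocks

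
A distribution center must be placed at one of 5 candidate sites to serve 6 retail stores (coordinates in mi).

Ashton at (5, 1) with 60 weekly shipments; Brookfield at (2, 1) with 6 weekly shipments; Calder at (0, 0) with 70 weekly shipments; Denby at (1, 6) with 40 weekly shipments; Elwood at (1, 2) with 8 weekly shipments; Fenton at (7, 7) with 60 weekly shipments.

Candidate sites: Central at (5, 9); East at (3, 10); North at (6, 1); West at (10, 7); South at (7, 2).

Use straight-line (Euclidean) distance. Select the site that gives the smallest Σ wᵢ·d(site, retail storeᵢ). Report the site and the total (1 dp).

Total weighted distance at each candidate:
  Central (5, 9): total = 1686.2
  East (3, 10): total = 1883.2
  North (6, 1): total = 1198.4
  West (10, 7): total = 2007.7
  South (7, 2): total = 1310.8
Minimum is at North with total 1198.4 mi.

North, total 1198.4 mi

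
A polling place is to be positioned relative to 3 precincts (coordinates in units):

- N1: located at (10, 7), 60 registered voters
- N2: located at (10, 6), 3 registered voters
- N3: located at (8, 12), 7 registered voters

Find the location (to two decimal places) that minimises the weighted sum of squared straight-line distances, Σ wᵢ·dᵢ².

The minimiser of Σwᵢ‖p−pᵢ‖² is the weighted centroid p* = (Σwᵢpᵢ)/(Σwᵢ).
Σwᵢ = 70.
Σwᵢxᵢ = 60·10 + 3·10 + 7·8 = 686.
Σwᵢyᵢ = 60·7 + 3·6 + 7·12 = 522.
x* = 686/70 = 9.80, y* = 522/70 = 7.46.

(9.80, 7.46)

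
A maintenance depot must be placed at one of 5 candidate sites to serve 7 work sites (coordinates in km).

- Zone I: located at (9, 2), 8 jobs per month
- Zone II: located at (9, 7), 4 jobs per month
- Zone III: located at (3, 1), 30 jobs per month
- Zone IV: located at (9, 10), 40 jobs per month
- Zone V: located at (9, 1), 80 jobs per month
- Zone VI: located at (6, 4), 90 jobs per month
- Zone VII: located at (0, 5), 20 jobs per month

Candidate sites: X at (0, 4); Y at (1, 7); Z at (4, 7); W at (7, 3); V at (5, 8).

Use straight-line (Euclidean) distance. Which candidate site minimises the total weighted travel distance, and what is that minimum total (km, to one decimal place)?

W, total 960.3 km

Total weighted distance at each candidate:
  X (0, 4): total = 1990.6
  Y (1, 7): total = 2008.5
  Z (4, 7): total = 1531.1
  W (7, 3): total = 960.3
  V (5, 8): total = 1604.1
Minimum is at W with total 960.3 km.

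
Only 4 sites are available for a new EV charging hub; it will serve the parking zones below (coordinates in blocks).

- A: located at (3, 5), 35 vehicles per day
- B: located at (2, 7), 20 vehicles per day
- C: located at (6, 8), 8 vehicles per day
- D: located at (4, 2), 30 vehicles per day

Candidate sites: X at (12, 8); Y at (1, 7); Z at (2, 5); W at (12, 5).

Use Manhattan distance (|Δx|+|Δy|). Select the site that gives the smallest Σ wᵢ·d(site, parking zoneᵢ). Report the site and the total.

Z, total 281 blocks

Total weighted distance at each candidate:
  X (12, 8): total = 1108
  Y (1, 7): total = 448
  Z (2, 5): total = 281
  W (12, 5): total = 957
Minimum is at Z with total 281 blocks.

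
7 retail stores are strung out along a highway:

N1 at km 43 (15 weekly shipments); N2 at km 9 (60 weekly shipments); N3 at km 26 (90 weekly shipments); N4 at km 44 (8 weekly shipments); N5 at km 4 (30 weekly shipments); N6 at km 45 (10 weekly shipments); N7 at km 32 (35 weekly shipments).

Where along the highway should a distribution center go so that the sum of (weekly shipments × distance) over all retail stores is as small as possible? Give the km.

For a sum of weighted absolute distances on a line, the optimum is the weighted median (not the mean). Total weight W = 248; half-weight = 124.
Sort by position and accumulate weight:
  km 4 (N5, w=30) → cum 30
  km 9 (N2, w=60) → cum 90
  km 26 (N3, w=90) → cum 180  ≥ 124 → median here
  km 32 (N7, w=35) → cum 215
  km 43 (N1, w=15) → cum 230
  km 44 (N4, w=8) → cum 238
  km 45 (N6, w=10) → cum 248
Optimal location: km 26.

x = 26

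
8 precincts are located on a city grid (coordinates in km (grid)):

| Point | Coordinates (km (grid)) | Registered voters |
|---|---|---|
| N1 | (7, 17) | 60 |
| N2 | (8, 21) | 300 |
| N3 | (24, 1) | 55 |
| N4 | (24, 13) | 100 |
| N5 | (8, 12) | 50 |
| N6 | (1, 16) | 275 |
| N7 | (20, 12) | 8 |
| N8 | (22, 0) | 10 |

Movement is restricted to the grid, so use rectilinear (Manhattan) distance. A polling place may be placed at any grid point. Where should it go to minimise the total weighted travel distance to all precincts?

(8, 16)

Manhattan distance separates: Σwᵢ(|x−xᵢ|+|y−yᵢ|) = Σwᵢ|x−xᵢ| + Σwᵢ|y−yᵢ|, so x and y are optimised independently as 1-D weighted medians.
Total weight W = 858; half = 429.
x-coordinate, sorted with cumulative weight:
  x=1 (N6, w=275) cum 275
  x=7 (N1, w=60) cum 335
  x=8 (N2, w=300) cum 635  ← median
  x=8 (N5, w=50) cum 685
  x=20 (N7, w=8) cum 693
  x=22 (N8, w=10) cum 703
  x=24 (N3, w=55) cum 758
  x=24 (N4, w=100) cum 858
⇒ x* = 8
y-coordinate, sorted with cumulative weight:
  y=0 (N8, w=10) cum 10
  y=1 (N3, w=55) cum 65
  y=12 (N5, w=50) cum 115
  y=12 (N7, w=8) cum 123
  y=13 (N4, w=100) cum 223
  y=16 (N6, w=275) cum 498  ← median
  y=17 (N1, w=60) cum 558
  y=21 (N2, w=300) cum 858
⇒ y* = 16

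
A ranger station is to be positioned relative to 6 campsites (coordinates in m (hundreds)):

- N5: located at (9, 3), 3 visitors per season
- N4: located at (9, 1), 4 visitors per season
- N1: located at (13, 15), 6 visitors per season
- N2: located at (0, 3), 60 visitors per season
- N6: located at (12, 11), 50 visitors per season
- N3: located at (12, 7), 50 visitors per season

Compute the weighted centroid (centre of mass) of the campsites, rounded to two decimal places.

The minimiser of Σwᵢ‖p−pᵢ‖² is the weighted centroid p* = (Σwᵢpᵢ)/(Σwᵢ).
Σwᵢ = 173.
Σwᵢxᵢ = 3·9 + 4·9 + 6·13 + 60·0 + 50·12 + 50·12 = 1341.
Σwᵢyᵢ = 3·3 + 4·1 + 6·15 + 60·3 + 50·11 + 50·7 = 1183.
x* = 1341/173 = 7.75, y* = 1183/173 = 6.84.

(7.75, 6.84)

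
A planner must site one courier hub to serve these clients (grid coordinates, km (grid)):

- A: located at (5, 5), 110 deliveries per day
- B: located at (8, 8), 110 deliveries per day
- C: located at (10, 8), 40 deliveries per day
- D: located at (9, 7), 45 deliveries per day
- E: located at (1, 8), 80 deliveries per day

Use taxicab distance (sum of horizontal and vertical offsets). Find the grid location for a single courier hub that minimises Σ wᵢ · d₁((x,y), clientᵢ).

Manhattan distance separates: Σwᵢ(|x−xᵢ|+|y−yᵢ|) = Σwᵢ|x−xᵢ| + Σwᵢ|y−yᵢ|, so x and y are optimised independently as 1-D weighted medians.
Total weight W = 385; half = 192.5.
x-coordinate, sorted with cumulative weight:
  x=1 (E, w=80) cum 80
  x=5 (A, w=110) cum 190
  x=8 (B, w=110) cum 300  ← median
  x=9 (D, w=45) cum 345
  x=10 (C, w=40) cum 385
⇒ x* = 8
y-coordinate, sorted with cumulative weight:
  y=5 (A, w=110) cum 110
  y=7 (D, w=45) cum 155
  y=8 (B, w=110) cum 265  ← median
  y=8 (C, w=40) cum 305
  y=8 (E, w=80) cum 385
⇒ y* = 8

(8, 8)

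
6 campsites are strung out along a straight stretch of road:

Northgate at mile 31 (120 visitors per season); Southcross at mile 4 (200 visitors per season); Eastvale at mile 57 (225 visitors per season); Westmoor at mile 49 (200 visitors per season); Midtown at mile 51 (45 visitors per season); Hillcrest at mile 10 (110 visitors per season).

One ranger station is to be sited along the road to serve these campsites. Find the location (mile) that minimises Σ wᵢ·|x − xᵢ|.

x = 49

For a sum of weighted absolute distances on a line, the optimum is the weighted median (not the mean). Total weight W = 900; half-weight = 450.
Sort by position and accumulate weight:
  mile 4 (Southcross, w=200) → cum 200
  mile 10 (Hillcrest, w=110) → cum 310
  mile 31 (Northgate, w=120) → cum 430
  mile 49 (Westmoor, w=200) → cum 630  ≥ 450 → median here
  mile 51 (Midtown, w=45) → cum 675
  mile 57 (Eastvale, w=225) → cum 900
Optimal location: mile 49.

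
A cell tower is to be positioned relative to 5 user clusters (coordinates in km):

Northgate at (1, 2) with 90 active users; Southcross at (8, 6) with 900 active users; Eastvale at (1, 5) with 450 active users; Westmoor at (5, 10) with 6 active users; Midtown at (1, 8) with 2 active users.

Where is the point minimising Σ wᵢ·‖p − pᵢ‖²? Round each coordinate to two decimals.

The minimiser of Σwᵢ‖p−pᵢ‖² is the weighted centroid p* = (Σwᵢpᵢ)/(Σwᵢ).
Σwᵢ = 1448.
Σwᵢxᵢ = 90·1 + 900·8 + 450·1 + 6·5 + 2·1 = 7772.
Σwᵢyᵢ = 90·2 + 900·6 + 450·5 + 6·10 + 2·8 = 7906.
x* = 7772/1448 = 5.37, y* = 7906/1448 = 5.46.

(5.37, 5.46)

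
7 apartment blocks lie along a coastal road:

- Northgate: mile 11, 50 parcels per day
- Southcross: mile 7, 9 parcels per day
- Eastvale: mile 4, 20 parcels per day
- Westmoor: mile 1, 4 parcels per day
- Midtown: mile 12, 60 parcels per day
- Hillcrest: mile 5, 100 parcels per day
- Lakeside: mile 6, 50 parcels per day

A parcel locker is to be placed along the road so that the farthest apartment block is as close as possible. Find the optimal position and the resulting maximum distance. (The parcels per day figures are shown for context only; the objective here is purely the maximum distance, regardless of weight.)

The 1-center on a line is the midpoint of the two extreme points: leftmost at 1, rightmost at 12.
Optimal location = (1 + 12)/2 = 6.5; maximum distance = (12 − 1)/2 = 5.5.

location 6.5, max distance 5.5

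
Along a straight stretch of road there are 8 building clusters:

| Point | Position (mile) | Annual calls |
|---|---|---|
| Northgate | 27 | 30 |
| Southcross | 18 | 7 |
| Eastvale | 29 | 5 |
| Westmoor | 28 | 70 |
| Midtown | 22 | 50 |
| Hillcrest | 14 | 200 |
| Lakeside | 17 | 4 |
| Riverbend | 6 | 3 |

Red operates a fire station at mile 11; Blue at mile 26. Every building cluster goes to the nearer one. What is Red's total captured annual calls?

The indifferent point is the midpoint (11+26)/2 = 18.5; building clusters left of it (closer to Red at 11) go to Red, those right go to Blue.
  Riverbend at 6 (w=3) → Red
  Hillcrest at 14 (w=200) → Red
  Lakeside at 17 (w=4) → Red
  Southcross at 18 (w=7) → Red
  Midtown at 22 (w=50) → Blue
  Northgate at 27 (w=30) → Blue
  Westmoor at 28 (w=70) → Blue
  Eastvale at 29 (w=5) → Blue
Red captures 214; Blue captures 155.

214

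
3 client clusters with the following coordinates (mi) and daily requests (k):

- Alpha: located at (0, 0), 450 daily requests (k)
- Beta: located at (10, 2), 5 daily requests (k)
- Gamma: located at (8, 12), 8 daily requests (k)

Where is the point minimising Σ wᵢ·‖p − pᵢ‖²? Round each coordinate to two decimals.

The minimiser of Σwᵢ‖p−pᵢ‖² is the weighted centroid p* = (Σwᵢpᵢ)/(Σwᵢ).
Σwᵢ = 463.
Σwᵢxᵢ = 450·0 + 5·10 + 8·8 = 114.
Σwᵢyᵢ = 450·0 + 5·2 + 8·12 = 106.
x* = 114/463 = 0.25, y* = 106/463 = 0.23.

(0.25, 0.23)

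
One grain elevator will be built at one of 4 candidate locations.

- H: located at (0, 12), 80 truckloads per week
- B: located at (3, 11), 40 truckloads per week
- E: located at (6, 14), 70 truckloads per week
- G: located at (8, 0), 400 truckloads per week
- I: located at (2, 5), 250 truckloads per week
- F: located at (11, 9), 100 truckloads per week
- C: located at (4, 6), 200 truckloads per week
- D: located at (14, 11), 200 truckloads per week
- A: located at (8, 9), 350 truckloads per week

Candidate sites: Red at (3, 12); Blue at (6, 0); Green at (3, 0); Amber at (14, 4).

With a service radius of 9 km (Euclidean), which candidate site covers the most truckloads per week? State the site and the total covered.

Coverage radius r = 9 km; a point is covered iff (Δx)²+(Δy)² ≤ 9² = 81.
  Red (3, 12): covers {H, B, E, I, F, C, A} → 1090
  Blue (6, 0): covers {G, I, C} → 850
  Green (3, 0): covers {G, I, C} → 850
  Amber (14, 4): covers {G, F, D, A} → 1050
Maximum coverage at Red: 1090 truckloads per week.

Red, covering 1090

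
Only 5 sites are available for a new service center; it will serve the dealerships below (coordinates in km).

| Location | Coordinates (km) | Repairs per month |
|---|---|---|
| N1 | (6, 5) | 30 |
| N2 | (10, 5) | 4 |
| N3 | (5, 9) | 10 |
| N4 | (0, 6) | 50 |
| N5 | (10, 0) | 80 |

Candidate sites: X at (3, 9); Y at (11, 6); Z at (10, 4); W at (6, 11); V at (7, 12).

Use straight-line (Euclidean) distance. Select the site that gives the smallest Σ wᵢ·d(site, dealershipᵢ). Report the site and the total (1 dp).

Z, total 1028.3 km

Total weighted distance at each candidate:
  X (3, 9): total = 1326.5
  Y (11, 6): total = 1262.3
  Z (10, 4): total = 1028.3
  W (6, 11): total = 1558.1
  V (7, 12): total = 1729.2
Minimum is at Z with total 1028.3 km.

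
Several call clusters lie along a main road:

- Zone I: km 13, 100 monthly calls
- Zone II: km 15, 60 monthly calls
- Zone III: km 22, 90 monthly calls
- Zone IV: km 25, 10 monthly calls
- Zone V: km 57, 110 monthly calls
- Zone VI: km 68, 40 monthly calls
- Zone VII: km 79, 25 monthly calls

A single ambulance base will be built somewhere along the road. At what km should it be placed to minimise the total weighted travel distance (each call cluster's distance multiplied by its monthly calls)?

For a sum of weighted absolute distances on a line, the optimum is the weighted median (not the mean). Total weight W = 435; half-weight = 217.5.
Sort by position and accumulate weight:
  km 13 (Zone I, w=100) → cum 100
  km 15 (Zone II, w=60) → cum 160
  km 22 (Zone III, w=90) → cum 250  ≥ 217.5 → median here
  km 25 (Zone IV, w=10) → cum 260
  km 57 (Zone V, w=110) → cum 370
  km 68 (Zone VI, w=40) → cum 410
  km 79 (Zone VII, w=25) → cum 435
Optimal location: km 22.

x = 22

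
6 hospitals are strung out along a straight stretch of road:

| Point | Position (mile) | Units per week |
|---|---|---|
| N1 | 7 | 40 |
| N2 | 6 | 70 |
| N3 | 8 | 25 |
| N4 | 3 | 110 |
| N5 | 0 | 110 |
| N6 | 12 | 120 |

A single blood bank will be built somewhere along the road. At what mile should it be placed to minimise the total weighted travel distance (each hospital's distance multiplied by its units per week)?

x = 6

For a sum of weighted absolute distances on a line, the optimum is the weighted median (not the mean). Total weight W = 475; half-weight = 237.5.
Sort by position and accumulate weight:
  mile 0 (N5, w=110) → cum 110
  mile 3 (N4, w=110) → cum 220
  mile 6 (N2, w=70) → cum 290  ≥ 237.5 → median here
  mile 7 (N1, w=40) → cum 330
  mile 8 (N3, w=25) → cum 355
  mile 12 (N6, w=120) → cum 475
Optimal location: mile 6.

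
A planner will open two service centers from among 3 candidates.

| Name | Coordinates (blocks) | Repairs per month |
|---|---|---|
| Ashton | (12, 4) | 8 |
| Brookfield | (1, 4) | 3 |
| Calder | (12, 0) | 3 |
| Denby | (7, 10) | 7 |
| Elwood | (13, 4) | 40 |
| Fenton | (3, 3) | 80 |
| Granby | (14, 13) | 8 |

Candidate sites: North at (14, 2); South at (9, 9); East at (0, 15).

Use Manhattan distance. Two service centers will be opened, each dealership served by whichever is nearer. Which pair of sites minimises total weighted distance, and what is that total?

{North, South}, total 1256

Evaluate every pair (each demand assigned to the nearer of the two):
  {North, South}: total = 1256
  {North, East}: total = 1332
  {South, East}: total = 1549
Best pair: {North, South} with total 1256.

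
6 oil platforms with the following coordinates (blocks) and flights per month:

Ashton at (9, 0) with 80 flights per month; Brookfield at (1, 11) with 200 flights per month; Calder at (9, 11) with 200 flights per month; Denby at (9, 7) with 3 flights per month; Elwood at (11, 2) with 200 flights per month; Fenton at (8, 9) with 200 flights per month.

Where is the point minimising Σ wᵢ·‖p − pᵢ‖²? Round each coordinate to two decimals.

(7.41, 7.50)

The minimiser of Σwᵢ‖p−pᵢ‖² is the weighted centroid p* = (Σwᵢpᵢ)/(Σwᵢ).
Σwᵢ = 883.
Σwᵢxᵢ = 80·9 + 200·1 + 200·9 + 3·9 + 200·11 + 200·8 = 6547.
Σwᵢyᵢ = 80·0 + 200·11 + 200·11 + 3·7 + 200·2 + 200·9 = 6621.
x* = 6547/883 = 7.41, y* = 6621/883 = 7.50.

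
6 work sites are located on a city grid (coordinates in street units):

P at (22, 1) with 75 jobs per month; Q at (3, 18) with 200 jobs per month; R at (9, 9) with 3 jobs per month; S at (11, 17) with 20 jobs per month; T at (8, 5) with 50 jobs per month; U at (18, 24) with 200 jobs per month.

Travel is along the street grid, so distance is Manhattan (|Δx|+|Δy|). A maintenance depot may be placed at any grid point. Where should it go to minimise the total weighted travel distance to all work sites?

Manhattan distance separates: Σwᵢ(|x−xᵢ|+|y−yᵢ|) = Σwᵢ|x−xᵢ| + Σwᵢ|y−yᵢ|, so x and y are optimised independently as 1-D weighted medians.
Total weight W = 548; half = 274.
x-coordinate, sorted with cumulative weight:
  x=3 (Q, w=200) cum 200
  x=8 (T, w=50) cum 250
  x=9 (R, w=3) cum 253
  x=11 (S, w=20) cum 273
  x=18 (U, w=200) cum 473  ← median
  x=22 (P, w=75) cum 548
⇒ x* = 18
y-coordinate, sorted with cumulative weight:
  y=1 (P, w=75) cum 75
  y=5 (T, w=50) cum 125
  y=9 (R, w=3) cum 128
  y=17 (S, w=20) cum 148
  y=18 (Q, w=200) cum 348  ← median
  y=24 (U, w=200) cum 548
⇒ y* = 18

(18, 18)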